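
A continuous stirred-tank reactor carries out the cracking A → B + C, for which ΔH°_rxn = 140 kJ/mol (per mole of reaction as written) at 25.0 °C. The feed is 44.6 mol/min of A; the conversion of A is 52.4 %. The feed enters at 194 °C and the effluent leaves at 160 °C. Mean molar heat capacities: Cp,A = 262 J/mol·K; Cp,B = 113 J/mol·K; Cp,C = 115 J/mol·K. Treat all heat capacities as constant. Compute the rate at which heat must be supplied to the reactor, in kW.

Extent of reaction ξ = 0.524 × 44.6 = 23.37 mol/min
Reaction term: ξ·ΔH°_rxn = 23.37 × 140 = 3271.9 kJ/min
Sensible, feed 194→25 °C: -1974.8 kJ/min
Outlet flows (mol/min): A 21.23, B 23.37, C 23.37
Sensible, products 25→160 °C: 1470.2 kJ/min
Q = ΔH = 2767.3 kJ/min = 46.121 kW
Heat supplied = 46.121 kW

Q_in = 46.1 kW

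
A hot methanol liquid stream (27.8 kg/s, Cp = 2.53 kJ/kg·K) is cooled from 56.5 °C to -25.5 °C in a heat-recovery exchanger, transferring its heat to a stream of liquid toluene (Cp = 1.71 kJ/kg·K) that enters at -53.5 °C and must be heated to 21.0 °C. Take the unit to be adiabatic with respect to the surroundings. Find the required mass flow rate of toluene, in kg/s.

Heat released by hot stream: Q = 27.8 × 2.53 × (56.5 − -25.5) = 5767.4 kJ/s
Energy balance on cold side (adiabatic exchanger): Q = ṁ_c·Cp_c·(T_c,out − T_c,in)
ṁ_c = 5767.4 / [1.71 × (21.0 − -53.5)] = 45.272 kg/s

ṁ_c = 45.3 kg/s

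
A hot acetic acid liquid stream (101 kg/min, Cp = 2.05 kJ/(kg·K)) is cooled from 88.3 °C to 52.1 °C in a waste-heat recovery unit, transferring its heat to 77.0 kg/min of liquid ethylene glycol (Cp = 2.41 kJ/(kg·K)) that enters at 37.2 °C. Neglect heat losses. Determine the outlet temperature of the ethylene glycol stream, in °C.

Heat released by hot stream: Q = 101 × 2.05 × (88.3 − 52.1) = 7495.2 kJ/min
Energy balance on cold side (adiabatic exchanger): Q = ṁ_c·Cp_c·(T_c,out − T_c,in)
T_c,out = 37.2 + 7495.2/(77.0 × 2.41) = 77.59 °C

T_c,out = 77.6 °C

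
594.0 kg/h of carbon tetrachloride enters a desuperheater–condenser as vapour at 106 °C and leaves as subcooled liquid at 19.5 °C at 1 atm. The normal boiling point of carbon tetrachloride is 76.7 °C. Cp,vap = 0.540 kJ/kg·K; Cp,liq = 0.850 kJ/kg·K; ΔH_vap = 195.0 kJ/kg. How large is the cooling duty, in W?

Q_c = 42800 W

vapour 106→76.7 °C: -15.822 kJ/kg
condensation at 76.7 °C: -195 kJ/kg
liquid 76.7→19.5 °C: -48.62 kJ/kg
Δh = -15.822 + -195 + -48.62 = -259.44 kJ/kg
Q = ṁ·Δh = 594.0 kg/h × -259.44 kJ/kg = -154110 kJ/h
|Q| = 42.808 kW = 42808 W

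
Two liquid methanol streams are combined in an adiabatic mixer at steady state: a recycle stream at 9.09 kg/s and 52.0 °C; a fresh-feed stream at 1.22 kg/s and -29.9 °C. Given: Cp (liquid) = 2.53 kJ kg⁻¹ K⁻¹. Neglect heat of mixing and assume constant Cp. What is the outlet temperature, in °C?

T_out = 42.3 °C

Energy balance with Q = 0: Σ ṁᵢCp,ᵢ(T_out − Tᵢ) = 0
Σ ṁᵢCp,ᵢTᵢ = 9.09×2.53×52.0 + 1.22×2.53×-29.9 = 1103.6
Σ ṁᵢCp,ᵢ = 9.09×2.53 + 1.22×2.53 = 26.084
T_out = 1103.6 / 26.084 = 42.309 °C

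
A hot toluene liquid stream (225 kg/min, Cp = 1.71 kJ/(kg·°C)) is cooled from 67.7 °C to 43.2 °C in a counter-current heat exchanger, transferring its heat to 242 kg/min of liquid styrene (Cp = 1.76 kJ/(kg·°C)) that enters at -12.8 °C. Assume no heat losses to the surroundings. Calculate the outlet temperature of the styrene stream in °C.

Heat released by hot stream: Q = 225 × 1.71 × (67.7 − 43.2) = 9426.4 kJ/min
Energy balance on cold side (adiabatic exchanger): Q = ṁ_c·Cp_c·(T_c,out − T_c,in)
T_c,out = -12.8 + 9426.4/(242 × 1.76) = 9.3318 °C

T_c,out = 9.33 °C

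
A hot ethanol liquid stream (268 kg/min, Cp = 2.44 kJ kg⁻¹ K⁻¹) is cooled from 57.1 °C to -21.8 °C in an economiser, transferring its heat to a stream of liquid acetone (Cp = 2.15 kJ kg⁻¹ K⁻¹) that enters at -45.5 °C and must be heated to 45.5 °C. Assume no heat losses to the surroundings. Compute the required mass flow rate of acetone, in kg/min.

ṁ_c = 264 kg/min

Heat released by hot stream: Q = 268 × 2.44 × (57.1 − -21.8) = 51594 kJ/min
Energy balance on cold side (adiabatic exchanger): Q = ṁ_c·Cp_c·(T_c,out − T_c,in)
ṁ_c = 51594 / [2.15 × (45.5 − -45.5)] = 263.71 kg/min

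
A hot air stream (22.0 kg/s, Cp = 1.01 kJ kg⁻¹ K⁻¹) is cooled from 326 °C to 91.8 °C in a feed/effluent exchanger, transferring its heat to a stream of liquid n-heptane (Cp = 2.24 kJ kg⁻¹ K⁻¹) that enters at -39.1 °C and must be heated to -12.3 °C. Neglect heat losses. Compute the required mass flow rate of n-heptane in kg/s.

ṁ_c = 86.7 kg/s

Heat released by hot stream: Q = 22.0 × 1.01 × (326 − 91.8) = 5203.9 kJ/s
Energy balance on cold side (adiabatic exchanger): Q = ṁ_c·Cp_c·(T_c,out − T_c,in)
ṁ_c = 5203.9 / [2.24 × (-12.3 − -39.1)] = 86.686 kg/s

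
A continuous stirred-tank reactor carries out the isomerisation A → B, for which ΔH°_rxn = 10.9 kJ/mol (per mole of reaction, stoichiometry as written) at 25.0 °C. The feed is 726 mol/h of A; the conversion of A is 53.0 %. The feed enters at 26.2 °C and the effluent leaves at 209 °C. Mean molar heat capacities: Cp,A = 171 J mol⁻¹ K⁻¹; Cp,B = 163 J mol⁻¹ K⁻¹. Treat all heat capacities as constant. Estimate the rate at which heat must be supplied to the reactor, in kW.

Q_in = 7.31 kW

Extent of reaction ξ = 0.530 × 726 = 384.78 mol/h
Reaction term: ξ·ΔH°_rxn = 384.78 × 10.9 = 4194.1 kJ/h
Sensible, feed 26.2→25 °C: -148.98 kJ/h
Outlet flows (mol/h): A 341.22, B 384.78
Sensible, products 25→209 °C: 22276 kJ/h
Q = ΔH = 26322 kJ/h = 7.3116 kW
Heat supplied = 7.3116 kW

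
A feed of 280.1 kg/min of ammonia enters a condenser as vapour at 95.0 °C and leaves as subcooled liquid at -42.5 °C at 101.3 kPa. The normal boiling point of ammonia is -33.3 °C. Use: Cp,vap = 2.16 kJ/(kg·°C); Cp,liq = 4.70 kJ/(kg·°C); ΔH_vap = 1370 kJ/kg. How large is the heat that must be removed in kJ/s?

vapour 95.0→-33.3 °C: -277.13 kJ/kg
condensation at -33.3 °C: -1370 kJ/kg
liquid -33.3→-42.5 °C: -43.24 kJ/kg
Δh = -277.13 + -1370 + -43.24 = -1690.4 kJ/kg
Q = ṁ·Δh = 280.1 kg/min × -1690.4 kJ/kg = -473470 kJ/min
|Q| = 7891.2 kW

Q_c = 7890 kJ/s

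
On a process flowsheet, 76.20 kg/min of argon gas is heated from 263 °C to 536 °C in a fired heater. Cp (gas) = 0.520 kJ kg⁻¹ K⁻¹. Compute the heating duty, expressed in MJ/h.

Q = 649 MJ/h

Q = ṁ·Cp·ΔT = 76.20 × 0.520 × (536 − 263) = 10817 kJ/min
Converting: 10817 / 60 s = 180.29 kW
Heating duty = 649.04 MJ/h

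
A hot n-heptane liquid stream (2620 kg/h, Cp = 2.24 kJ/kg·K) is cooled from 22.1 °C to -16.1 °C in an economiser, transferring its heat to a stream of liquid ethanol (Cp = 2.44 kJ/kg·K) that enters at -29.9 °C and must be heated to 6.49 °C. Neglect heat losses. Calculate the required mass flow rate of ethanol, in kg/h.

ṁ_c = 2520 kg/h

Heat released by hot stream: Q = 2620 × 2.24 × (22.1 − -16.1) = 224190 kJ/h
Energy balance on cold side (adiabatic exchanger): Q = ṁ_c·Cp_c·(T_c,out − T_c,in)
ṁ_c = 224190 / [2.44 × (6.49 − -29.9)] = 2524.9 kg/h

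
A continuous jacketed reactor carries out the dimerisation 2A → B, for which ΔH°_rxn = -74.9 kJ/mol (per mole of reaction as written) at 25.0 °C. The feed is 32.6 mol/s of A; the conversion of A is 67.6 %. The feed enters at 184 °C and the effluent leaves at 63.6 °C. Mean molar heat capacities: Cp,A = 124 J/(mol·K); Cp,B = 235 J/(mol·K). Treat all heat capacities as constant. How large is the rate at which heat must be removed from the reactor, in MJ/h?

Q_out = 4740 MJ/h

Extent of reaction ξ = 0.676 × 32.6 / 2 = 11.019 mol/s
Reaction term: ξ·ΔH°_rxn = 11.019 × -74.9 = -825.31 kJ/s
Sensible, feed 184→25 °C: -642.74 kJ/s
Outlet flows (mol/s): A 10.562, B 11.019
Sensible, products 25→63.6 °C: 150.51 kJ/s
Q = ΔH = -1317.5 kJ/s = -1317.5 kW
Heat removed = 4743.2 MJ/h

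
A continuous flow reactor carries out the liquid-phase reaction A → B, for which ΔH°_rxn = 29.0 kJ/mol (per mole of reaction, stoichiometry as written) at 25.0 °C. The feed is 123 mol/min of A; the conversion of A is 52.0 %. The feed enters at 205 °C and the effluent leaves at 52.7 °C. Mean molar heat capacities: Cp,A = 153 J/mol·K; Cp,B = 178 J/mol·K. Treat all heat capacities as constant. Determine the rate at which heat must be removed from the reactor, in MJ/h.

Extent of reaction ξ = 0.520 × 123 = 63.96 mol/min
Reaction term: ξ·ΔH°_rxn = 63.96 × 29.0 = 1854.8 kJ/min
Sensible, feed 205→25 °C: -3387.4 kJ/min
Outlet flows (mol/min): A 59.04, B 63.96
Sensible, products 25→52.7 °C: 565.58 kJ/min
Q = ΔH = -967 kJ/min = -16.117 kW
Heat removed = 58.02 MJ/h

Q_out = 58.0 MJ/h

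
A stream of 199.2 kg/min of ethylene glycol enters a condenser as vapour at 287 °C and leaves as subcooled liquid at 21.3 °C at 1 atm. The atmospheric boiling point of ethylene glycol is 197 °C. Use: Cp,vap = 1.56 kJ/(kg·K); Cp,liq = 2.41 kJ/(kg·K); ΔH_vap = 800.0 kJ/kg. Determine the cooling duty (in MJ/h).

Q_c = 16300 MJ/h

vapour 287→197 °C: -140.4 kJ/kg
condensation at 197 °C: -800 kJ/kg
liquid 197→21.3 °C: -423.44 kJ/kg
Δh = -140.4 + -800 + -423.44 = -1363.8 kJ/kg
Q = ṁ·Δh = 199.2 kg/min × -1363.8 kJ/kg = -271680 kJ/min
|Q| = 4527.9 kW = 16301 MJ/h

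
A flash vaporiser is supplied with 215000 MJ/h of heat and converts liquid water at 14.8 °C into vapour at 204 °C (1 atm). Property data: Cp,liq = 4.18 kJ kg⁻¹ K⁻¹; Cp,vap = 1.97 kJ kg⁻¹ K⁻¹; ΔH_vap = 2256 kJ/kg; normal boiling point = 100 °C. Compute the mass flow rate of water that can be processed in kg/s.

ṁ = 21.2 kg/s

Δh = 4.18×(100−14.8) + 2256 + 1.97×(204−100) = 2817 kJ/kg
Q = 215000 MJ/h = 59722 kJ/s = 59722 kJ/s
ṁ = Q/Δh = 59722 / 2817 = 21.201 kg/s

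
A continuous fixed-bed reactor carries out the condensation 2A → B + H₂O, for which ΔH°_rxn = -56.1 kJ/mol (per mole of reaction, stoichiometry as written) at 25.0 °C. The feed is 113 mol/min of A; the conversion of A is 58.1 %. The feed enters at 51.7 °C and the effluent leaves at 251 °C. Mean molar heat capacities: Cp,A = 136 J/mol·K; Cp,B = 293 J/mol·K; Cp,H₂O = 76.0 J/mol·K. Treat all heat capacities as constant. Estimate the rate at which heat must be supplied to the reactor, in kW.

Extent of reaction ξ = 0.581 × 113 / 2 = 32.826 mol/min
Reaction term: ξ·ΔH°_rxn = 32.826 × -56.1 = -1841.6 kJ/min
Sensible, feed 51.7→25 °C: -410.33 kJ/min
Outlet flows (mol/min): A 47.347, B 32.826, H₂O 32.826
Sensible, products 25→251 °C: 4192.8 kJ/min
Q = ΔH = 1940.9 kJ/min = 32.348 kW
Heat supplied = 32.348 kW

Q_in = 32.3 kW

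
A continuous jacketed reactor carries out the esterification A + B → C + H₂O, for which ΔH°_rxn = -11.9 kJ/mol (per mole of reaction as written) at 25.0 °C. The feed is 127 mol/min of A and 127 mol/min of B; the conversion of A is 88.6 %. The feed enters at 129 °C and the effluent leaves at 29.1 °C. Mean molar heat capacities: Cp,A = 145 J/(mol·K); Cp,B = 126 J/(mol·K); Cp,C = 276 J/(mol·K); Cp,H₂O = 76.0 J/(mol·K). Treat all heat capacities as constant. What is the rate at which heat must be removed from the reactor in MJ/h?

Q_out = 284 MJ/h

Extent of reaction ξ = 0.886 × 127 = 112.52 mol/min
Reaction term: ξ·ΔH°_rxn = 112.52 × -11.9 = -1339 kJ/min
Sensible, feed 129→25 °C: -3579.4 kJ/min
Outlet flows (mol/min): A 14.478, B 14.478, C 112.52, H₂O 112.52
Sensible, products 25→29.1 °C: 178.48 kJ/min
Q = ΔH = -4739.9 kJ/min = -78.998 kW
Heat removed = 284.39 MJ/h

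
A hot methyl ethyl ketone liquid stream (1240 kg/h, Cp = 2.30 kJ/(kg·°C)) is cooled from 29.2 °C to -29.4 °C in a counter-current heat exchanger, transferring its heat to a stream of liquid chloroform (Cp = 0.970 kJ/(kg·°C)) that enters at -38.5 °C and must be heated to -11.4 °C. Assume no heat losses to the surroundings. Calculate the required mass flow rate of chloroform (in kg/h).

Heat released by hot stream: Q = 1240 × 2.30 × (29.2 − -29.4) = 167130 kJ/h
Energy balance on cold side (adiabatic exchanger): Q = ṁ_c·Cp_c·(T_c,out − T_c,in)
ṁ_c = 167130 / [0.970 × (-11.4 − -38.5)] = 6357.8 kg/h

ṁ_c = 6360 kg/h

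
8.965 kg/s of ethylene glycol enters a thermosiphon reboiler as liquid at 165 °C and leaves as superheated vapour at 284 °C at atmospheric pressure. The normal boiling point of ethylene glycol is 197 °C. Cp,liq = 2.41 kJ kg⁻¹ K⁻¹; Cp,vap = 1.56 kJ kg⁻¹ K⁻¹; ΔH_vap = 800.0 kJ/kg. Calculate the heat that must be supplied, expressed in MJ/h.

liquid 165→197 °C: 77.12 kJ/kg
vaporisation at 197 °C: 800 kJ/kg
vapour 197→284 °C: 135.72 kJ/kg
Δh = 77.12 + 800 + 135.72 = 1012.8 kJ/kg
Q = ṁ·Δh = 8.965 kg/s × 1012.8 kJ/kg = 9080.1 kJ/s
|Q| = 9080.1 kW = 32688 MJ/h

Q = 32700 MJ/h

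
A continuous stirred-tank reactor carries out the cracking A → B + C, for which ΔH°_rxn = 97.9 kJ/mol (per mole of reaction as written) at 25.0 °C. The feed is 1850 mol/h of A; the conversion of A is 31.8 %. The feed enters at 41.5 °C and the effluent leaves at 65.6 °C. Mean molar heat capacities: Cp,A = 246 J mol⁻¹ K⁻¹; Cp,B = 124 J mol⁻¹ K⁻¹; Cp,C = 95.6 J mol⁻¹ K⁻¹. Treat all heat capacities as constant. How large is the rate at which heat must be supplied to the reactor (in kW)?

Q_in = 18.9 kW

Extent of reaction ξ = 0.318 × 1850 = 588.3 mol/h
Reaction term: ξ·ΔH°_rxn = 588.3 × 97.9 = 57595 kJ/h
Sensible, feed 41.5→25 °C: -7509.1 kJ/h
Outlet flows (mol/h): A 1261.7, B 588.3, C 588.3
Sensible, products 25→65.6 °C: 17846 kJ/h
Q = ΔH = 67932 kJ/h = 18.87 kW
Heat supplied = 18.87 kW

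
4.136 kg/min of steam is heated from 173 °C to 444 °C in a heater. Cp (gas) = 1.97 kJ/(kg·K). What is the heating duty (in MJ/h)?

Q = ṁ·Cp·ΔT = 4.136 × 1.97 × (444 − 173) = 2208.1 kJ/min
Converting: 2208.1 / 60 s = 36.801 kW
Heating duty = 132.49 MJ/h

Q = 132 MJ/h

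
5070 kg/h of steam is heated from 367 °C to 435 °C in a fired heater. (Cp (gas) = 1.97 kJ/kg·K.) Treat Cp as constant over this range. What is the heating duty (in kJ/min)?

Q = ṁ·Cp·ΔT = 5070 × 1.97 × (435 − 367) = 679180 kJ/h
Converting: 679180 / 3600 s = 188.66 kW
Heating duty = 11320 kJ/min

Q = 11300 kJ/min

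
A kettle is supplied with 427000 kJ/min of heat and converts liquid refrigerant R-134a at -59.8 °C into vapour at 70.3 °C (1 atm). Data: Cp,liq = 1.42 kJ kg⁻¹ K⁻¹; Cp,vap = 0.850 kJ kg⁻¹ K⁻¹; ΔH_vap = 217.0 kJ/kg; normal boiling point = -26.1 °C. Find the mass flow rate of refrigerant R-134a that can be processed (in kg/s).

ṁ = 20.5 kg/s

Δh = 1.42×(-26.1−-59.8) + 217.0 + 0.850×(70.3−-26.1) = 346.79 kJ/kg
Q = 427000 kJ/min = 7116.7 kJ/s = 7116.7 kJ/s
ṁ = Q/Δh = 7116.7 / 346.79 = 20.521 kg/s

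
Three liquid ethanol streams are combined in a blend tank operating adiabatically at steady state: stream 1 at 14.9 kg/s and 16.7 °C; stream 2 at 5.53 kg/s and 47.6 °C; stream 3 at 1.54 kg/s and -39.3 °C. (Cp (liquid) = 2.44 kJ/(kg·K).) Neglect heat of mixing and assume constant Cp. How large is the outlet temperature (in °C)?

T_out = 20.6 °C

Adiabatic, steady state ⇒ Σ ṁᵢCp,ᵢ(T_out − Tᵢ) = 0
Σ ṁᵢCp,ᵢTᵢ = 14.9×2.44×16.7 + 5.53×2.44×47.6 + 1.54×2.44×-39.3 = 1101.7
Σ ṁᵢCp,ᵢ = 14.9×2.44 + 5.53×2.44 + 1.54×2.44 = 53.607
T_out = 1101.7 / 53.607 = 20.552 °C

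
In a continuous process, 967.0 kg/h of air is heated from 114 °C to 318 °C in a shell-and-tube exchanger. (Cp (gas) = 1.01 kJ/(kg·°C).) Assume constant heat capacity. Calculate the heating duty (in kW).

Q = 55.3 kW

Q = ṁ·Cp·ΔT = 967.0 × 1.01 × (318 − 114) = 199240 kJ/h
Converting: 199240 / 3600 s = 55.345 kW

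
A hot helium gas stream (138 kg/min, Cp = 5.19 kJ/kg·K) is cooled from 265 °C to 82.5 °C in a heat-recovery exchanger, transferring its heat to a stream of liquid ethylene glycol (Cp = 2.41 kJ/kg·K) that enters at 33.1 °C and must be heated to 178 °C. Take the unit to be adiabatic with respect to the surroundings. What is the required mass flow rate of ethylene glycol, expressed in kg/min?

Heat released by hot stream: Q = 138 × 5.19 × (265 − 82.5) = 130710 kJ/min
Energy balance on cold side (adiabatic exchanger): Q = ṁ_c·Cp_c·(T_c,out − T_c,in)
ṁ_c = 130710 / [2.41 × (178 − 33.1)] = 374.3 kg/min

ṁ_c = 374 kg/min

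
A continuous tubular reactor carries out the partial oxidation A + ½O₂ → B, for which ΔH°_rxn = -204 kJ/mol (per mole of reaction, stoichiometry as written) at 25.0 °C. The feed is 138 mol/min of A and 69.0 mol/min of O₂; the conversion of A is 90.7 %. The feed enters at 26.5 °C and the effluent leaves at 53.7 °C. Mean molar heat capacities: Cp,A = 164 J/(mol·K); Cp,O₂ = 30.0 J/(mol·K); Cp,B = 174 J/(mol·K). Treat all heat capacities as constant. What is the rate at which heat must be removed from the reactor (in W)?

Extent of reaction ξ = 0.907 × 138 = 125.17 mol/min
Reaction term: ξ·ΔH°_rxn = 125.17 × -204 = -25534 kJ/min
Sensible, feed 26.5→25 °C: -37.053 kJ/min
Outlet flows (mol/min): A 12.834, O₂ 6.417, B 125.17
Sensible, products 25→53.7 °C: 690.99 kJ/min
Q = ΔH = -24880 kJ/min = -414.67 kW
Heat removed = 414670 W

Q_out = 415000 W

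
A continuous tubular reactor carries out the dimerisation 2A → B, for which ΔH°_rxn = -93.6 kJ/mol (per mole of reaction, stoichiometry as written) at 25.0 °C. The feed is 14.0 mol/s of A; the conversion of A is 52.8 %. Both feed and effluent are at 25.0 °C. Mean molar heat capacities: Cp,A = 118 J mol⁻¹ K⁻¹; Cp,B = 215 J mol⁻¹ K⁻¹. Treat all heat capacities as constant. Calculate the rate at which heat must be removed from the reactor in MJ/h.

Extent of reaction ξ = 0.528 × 14.0 / 2 = 3.696 mol/s
Reaction term: ξ·ΔH°_rxn = 3.696 × -93.6 = -345.95 kJ/s
Q = ΔH = -345.95 kJ/s = -345.95 kW
Heat removed = 1245.4 MJ/h

Q_out = 1250 MJ/h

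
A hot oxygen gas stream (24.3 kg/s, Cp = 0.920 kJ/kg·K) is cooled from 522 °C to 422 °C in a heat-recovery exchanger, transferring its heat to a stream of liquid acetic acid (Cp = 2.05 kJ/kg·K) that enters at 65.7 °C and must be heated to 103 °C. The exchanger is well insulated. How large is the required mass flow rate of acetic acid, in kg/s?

ṁ_c = 29.2 kg/s

Heat released by hot stream: Q = 24.3 × 0.920 × (522 − 422) = 2235.6 kJ/s
Energy balance on cold side (adiabatic exchanger): Q = ṁ_c·Cp_c·(T_c,out − T_c,in)
ṁ_c = 2235.6 / [2.05 × (103 − 65.7)] = 29.237 kg/s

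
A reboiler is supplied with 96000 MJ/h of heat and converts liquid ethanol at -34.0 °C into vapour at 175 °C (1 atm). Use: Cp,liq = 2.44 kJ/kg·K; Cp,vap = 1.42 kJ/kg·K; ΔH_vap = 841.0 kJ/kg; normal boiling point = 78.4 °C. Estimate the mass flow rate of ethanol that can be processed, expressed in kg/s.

Δh = 2.44×(78.4−-34.0) + 841.0 + 1.42×(175−78.4) = 1252.4 kJ/kg
Q = 96000 MJ/h = 26667 kJ/s = 26667 kJ/s
ṁ = Q/Δh = 26667 / 1252.4 = 21.292 kg/s

ṁ = 21.3 kg/s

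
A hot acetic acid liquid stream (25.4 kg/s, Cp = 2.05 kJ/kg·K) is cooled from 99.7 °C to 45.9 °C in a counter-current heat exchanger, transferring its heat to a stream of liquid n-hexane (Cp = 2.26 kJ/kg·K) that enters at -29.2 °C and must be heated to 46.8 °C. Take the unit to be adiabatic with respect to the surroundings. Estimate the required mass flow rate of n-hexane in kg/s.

Heat released by hot stream: Q = 25.4 × 2.05 × (99.7 − 45.9) = 2801.4 kJ/s
Energy balance on cold side (adiabatic exchanger): Q = ṁ_c·Cp_c·(T_c,out − T_c,in)
ṁ_c = 2801.4 / [2.26 × (46.8 − -29.2)] = 16.31 kg/s

ṁ_c = 16.3 kg/s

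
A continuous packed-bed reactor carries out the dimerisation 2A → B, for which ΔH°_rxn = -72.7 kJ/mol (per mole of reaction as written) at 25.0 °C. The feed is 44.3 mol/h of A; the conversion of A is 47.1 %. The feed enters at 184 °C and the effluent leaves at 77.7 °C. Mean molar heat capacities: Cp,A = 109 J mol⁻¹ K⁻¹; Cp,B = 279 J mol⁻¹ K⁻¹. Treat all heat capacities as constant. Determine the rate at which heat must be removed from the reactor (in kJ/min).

Extent of reaction ξ = 0.471 × 44.3 / 2 = 10.433 mol/h
Reaction term: ξ·ΔH°_rxn = 10.433 × -72.7 = -758.45 kJ/h
Sensible, feed 184→25 °C: -767.76 kJ/h
Outlet flows (mol/h): A 23.435, B 10.433
Sensible, products 25→77.7 °C: 288.01 kJ/h
Q = ΔH = -1238.2 kJ/h = -0.34395 kW
Heat removed = 20.637 kJ/min

Q_out = 20.6 kJ/min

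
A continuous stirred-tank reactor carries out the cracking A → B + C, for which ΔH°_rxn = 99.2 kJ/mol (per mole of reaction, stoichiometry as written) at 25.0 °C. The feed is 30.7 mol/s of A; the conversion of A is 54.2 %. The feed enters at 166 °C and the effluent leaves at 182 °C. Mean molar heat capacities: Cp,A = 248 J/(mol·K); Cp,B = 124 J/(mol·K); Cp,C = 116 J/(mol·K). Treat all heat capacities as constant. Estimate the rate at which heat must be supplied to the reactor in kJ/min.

Extent of reaction ξ = 0.542 × 30.7 = 16.639 mol/s
Reaction term: ξ·ΔH°_rxn = 16.639 × 99.2 = 1650.6 kJ/s
Sensible, feed 166→25 °C: -1073.5 kJ/s
Outlet flows (mol/s): A 14.061, B 16.639, C 16.639
Sensible, products 25→182 °C: 1174.4 kJ/s
Q = ΔH = 1751.5 kJ/s = 1751.5 kW
Heat supplied = 105090 kJ/min

Q_in = 105000 kJ/min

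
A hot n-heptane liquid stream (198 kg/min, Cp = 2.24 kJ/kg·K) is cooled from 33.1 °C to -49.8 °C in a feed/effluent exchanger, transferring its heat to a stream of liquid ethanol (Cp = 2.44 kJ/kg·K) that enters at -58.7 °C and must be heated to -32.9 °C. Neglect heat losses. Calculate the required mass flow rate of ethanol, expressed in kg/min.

Heat released by hot stream: Q = 198 × 2.24 × (33.1 − -49.8) = 36768 kJ/min
Energy balance on cold side (adiabatic exchanger): Q = ṁ_c·Cp_c·(T_c,out − T_c,in)
ṁ_c = 36768 / [2.44 × (-32.9 − -58.7)] = 584.06 kg/min

ṁ_c = 584 kg/min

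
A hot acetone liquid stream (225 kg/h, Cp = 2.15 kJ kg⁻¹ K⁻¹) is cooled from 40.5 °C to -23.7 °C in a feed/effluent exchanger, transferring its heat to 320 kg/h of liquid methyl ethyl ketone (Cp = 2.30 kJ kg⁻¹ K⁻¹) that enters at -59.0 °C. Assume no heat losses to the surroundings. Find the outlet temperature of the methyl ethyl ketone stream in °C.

Heat released by hot stream: Q = 225 × 2.15 × (40.5 − -23.7) = 31057 kJ/h
Energy balance on cold side (adiabatic exchanger): Q = ṁ_c·Cp_c·(T_c,out − T_c,in)
T_c,out = -59.0 + 31057/(320 × 2.30) = -16.803 °C

T_c,out = -16.8 °C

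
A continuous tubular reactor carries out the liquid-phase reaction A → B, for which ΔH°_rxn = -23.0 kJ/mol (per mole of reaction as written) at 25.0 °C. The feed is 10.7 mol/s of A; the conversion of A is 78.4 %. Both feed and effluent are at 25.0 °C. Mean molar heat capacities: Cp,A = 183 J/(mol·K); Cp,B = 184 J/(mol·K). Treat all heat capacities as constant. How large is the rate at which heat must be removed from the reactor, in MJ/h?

Extent of reaction ξ = 0.784 × 10.7 = 8.3888 mol/s
Reaction term: ξ·ΔH°_rxn = 8.3888 × -23.0 = -192.94 kJ/s
Q = ΔH = -192.94 kJ/s = -192.94 kW
Heat removed = 694.59 MJ/h

Q_out = 695 MJ/h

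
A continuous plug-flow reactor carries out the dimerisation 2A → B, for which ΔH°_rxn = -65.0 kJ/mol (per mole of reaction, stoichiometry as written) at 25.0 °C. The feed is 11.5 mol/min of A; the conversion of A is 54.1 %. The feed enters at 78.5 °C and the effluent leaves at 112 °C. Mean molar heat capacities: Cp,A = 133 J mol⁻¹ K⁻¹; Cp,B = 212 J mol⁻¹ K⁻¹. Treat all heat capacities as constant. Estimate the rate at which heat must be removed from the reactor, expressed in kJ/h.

Q_out = 9930 kJ/h

Extent of reaction ξ = 0.541 × 11.5 / 2 = 3.1108 mol/min
Reaction term: ξ·ΔH°_rxn = 3.1108 × -65.0 = -202.2 kJ/min
Sensible, feed 78.5→25 °C: -81.828 kJ/min
Outlet flows (mol/min): A 5.2785, B 3.1108
Sensible, products 25→112 °C: 118.45 kJ/min
Q = ΔH = -165.57 kJ/min = -2.7596 kW
Heat removed = 9934.5 kJ/h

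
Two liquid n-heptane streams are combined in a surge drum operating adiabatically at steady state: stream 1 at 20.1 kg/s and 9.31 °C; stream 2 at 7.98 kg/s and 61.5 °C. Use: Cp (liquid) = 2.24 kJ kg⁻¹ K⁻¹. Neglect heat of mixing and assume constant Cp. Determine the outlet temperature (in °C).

Energy balance with Q = 0: Σ ṁᵢCp,ᵢ(T_out − Tᵢ) = 0
T_out = Σ ṁᵢCp,ᵢTᵢ / Σ ṁᵢCp,ᵢ
      = 1518.5 / 62.899 = 24.142 °C

T_out = 24.1 °C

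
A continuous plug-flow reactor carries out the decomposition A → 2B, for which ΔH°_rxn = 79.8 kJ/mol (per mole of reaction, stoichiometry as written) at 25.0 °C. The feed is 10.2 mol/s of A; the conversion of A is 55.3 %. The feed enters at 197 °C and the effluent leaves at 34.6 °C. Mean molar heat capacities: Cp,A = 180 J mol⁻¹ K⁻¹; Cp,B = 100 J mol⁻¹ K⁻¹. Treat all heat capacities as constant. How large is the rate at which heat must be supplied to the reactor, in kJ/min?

Extent of reaction ξ = 0.553 × 10.2 = 5.6406 mol/s
Reaction term: ξ·ΔH°_rxn = 5.6406 × 79.8 = 450.12 kJ/s
Sensible, feed 197→25 °C: -315.79 kJ/s
Outlet flows (mol/s): A 4.5594, B 11.281
Sensible, products 25→34.6 °C: 18.709 kJ/s
Q = ΔH = 153.04 kJ/s = 153.04 kW
Heat supplied = 9182.2 kJ/min

Q_in = 9180 kJ/min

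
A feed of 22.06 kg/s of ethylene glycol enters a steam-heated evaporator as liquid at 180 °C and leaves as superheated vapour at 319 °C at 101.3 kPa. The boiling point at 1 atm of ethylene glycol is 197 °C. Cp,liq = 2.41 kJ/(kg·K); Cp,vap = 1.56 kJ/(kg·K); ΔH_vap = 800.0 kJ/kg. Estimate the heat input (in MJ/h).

liquid 180→197 °C: 40.97 kJ/kg
vaporisation at 197 °C: 800 kJ/kg
vapour 197→319 °C: 190.32 kJ/kg
Δh = 40.97 + 800 + 190.32 = 1031.3 kJ/kg
Q = ṁ·Δh = 22.06 kg/s × 1031.3 kJ/kg = 22750 kJ/s
|Q| = 22750 kW = 81901 MJ/h

Q = 81900 MJ/h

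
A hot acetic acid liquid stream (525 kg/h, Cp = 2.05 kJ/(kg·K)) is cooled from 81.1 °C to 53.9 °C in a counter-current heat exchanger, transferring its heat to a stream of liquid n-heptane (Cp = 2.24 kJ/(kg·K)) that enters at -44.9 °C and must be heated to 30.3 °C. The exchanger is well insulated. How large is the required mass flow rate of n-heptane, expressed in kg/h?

Heat released by hot stream: Q = 525 × 2.05 × (81.1 − 53.9) = 29274 kJ/h
Energy balance on cold side (adiabatic exchanger): Q = ṁ_c·Cp_c·(T_c,out − T_c,in)
ṁ_c = 29274 / [2.24 × (30.3 − -44.9)] = 173.79 kg/h

ṁ_c = 174 kg/h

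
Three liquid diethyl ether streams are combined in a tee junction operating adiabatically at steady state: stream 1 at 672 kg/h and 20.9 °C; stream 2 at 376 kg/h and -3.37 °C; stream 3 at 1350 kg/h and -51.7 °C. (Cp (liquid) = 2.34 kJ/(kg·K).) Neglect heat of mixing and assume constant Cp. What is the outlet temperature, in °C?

No heat crosses the boundary, so H_out = H_in.
Σ ṁᵢCp,ᵢTᵢ = 672×2.34×20.9 + 376×2.34×-3.37 + 1350×2.34×-51.7 = -133420
Σ ṁᵢCp,ᵢ = 672×2.34 + 376×2.34 + 1350×2.34 = 5611.3
T_out = -133420 / 5611.3 = -23.777 °C

T_out = -23.8 °C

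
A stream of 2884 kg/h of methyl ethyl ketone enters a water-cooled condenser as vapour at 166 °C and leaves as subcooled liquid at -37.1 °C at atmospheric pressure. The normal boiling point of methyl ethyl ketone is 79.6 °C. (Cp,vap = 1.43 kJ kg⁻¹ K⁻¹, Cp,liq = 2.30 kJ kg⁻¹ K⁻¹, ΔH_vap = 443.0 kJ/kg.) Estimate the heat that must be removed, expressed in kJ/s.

Q_c = 669 kJ/s

vapour 166→79.6 °C: -123.55 kJ/kg
condensation at 79.6 °C: -443 kJ/kg
liquid 79.6→-37.1 °C: -268.41 kJ/kg
Δh = -123.55 + -443 + -268.41 = -834.96 kJ/kg
Q = ṁ·Δh = 2884 kg/h × -834.96 kJ/kg = -2.408e+06 kJ/h
|Q| = 668.9 kW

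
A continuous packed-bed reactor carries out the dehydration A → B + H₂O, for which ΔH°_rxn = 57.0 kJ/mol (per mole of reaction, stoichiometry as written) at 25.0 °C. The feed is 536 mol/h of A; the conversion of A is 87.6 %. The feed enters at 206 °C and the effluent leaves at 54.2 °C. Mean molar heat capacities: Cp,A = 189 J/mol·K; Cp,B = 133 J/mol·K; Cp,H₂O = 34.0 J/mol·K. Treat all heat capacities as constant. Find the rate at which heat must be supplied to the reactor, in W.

Q_in = 3080 W

Extent of reaction ξ = 0.876 × 536 = 469.54 mol/h
Reaction term: ξ·ΔH°_rxn = 469.54 × 57.0 = 26764 kJ/h
Sensible, feed 206→25 °C: -18336 kJ/h
Outlet flows (mol/h): A 66.464, B 469.54, H₂O 469.54
Sensible, products 25→54.2 °C: 2656.4 kJ/h
Q = ΔH = 11084 kJ/h = 3.0789 kW
Heat supplied = 3078.9 W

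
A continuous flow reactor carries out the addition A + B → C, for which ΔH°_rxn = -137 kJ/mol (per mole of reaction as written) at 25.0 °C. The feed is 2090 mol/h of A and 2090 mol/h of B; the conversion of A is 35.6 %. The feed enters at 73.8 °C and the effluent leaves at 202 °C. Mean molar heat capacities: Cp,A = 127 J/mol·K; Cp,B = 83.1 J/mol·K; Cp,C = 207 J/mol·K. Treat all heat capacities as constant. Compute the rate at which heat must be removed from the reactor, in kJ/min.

Q_out = 767 kJ/min

Extent of reaction ξ = 0.356 × 2090 = 744.04 mol/h
Reaction term: ξ·ΔH°_rxn = 744.04 × -137 = -101930 kJ/h
Sensible, feed 73.8→25 °C: -21429 kJ/h
Outlet flows (mol/h): A 1346, B 1346, C 744.04
Sensible, products 25→202 °C: 77314 kJ/h
Q = ΔH = -46048 kJ/h = -12.791 kW
Heat removed = 767.47 kJ/min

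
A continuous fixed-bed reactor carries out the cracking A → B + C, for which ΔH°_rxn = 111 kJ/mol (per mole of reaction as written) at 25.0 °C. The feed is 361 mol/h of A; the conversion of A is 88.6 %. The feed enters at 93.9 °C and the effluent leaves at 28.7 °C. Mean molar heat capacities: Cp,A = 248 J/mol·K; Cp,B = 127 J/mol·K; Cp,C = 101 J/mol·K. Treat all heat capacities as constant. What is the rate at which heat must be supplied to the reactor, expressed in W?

Q_in = 8230 W

Extent of reaction ξ = 0.886 × 361 = 319.85 mol/h
Reaction term: ξ·ΔH°_rxn = 319.85 × 111 = 35503 kJ/h
Sensible, feed 93.9→25 °C: -6168.5 kJ/h
Outlet flows (mol/h): A 41.154, B 319.85, C 319.85
Sensible, products 25→28.7 °C: 307.58 kJ/h
Q = ΔH = 29642 kJ/h = 8.2339 kW
Heat supplied = 8233.9 W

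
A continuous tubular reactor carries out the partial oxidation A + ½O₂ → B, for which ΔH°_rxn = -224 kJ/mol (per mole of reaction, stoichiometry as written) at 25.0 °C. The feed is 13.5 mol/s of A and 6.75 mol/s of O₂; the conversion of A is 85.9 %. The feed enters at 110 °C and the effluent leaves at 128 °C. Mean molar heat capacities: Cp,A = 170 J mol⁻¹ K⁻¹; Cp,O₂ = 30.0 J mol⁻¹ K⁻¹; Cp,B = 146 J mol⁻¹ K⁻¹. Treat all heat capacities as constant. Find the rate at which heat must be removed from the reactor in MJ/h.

Q_out = 9360 MJ/h

Extent of reaction ξ = 0.859 × 13.5 = 11.596 mol/s
Reaction term: ξ·ΔH°_rxn = 11.596 × -224 = -2597.6 kJ/s
Sensible, feed 110→25 °C: -212.29 kJ/s
Outlet flows (mol/s): A 1.9035, O₂ 0.95175, B 11.596
Sensible, products 25→128 °C: 210.66 kJ/s
Q = ΔH = -2599.2 kJ/s = -2599.2 kW
Heat removed = 9357.3 MJ/h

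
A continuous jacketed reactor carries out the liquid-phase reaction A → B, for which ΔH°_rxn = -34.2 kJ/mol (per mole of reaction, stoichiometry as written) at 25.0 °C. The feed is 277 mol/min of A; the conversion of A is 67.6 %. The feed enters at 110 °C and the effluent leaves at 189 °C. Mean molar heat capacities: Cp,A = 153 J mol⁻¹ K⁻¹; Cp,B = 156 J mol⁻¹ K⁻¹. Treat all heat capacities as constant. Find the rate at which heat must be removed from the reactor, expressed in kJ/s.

Q_out = 49.4 kJ/s

Extent of reaction ξ = 0.676 × 277 = 187.25 mol/min
Reaction term: ξ·ΔH°_rxn = 187.25 × -34.2 = -6404 kJ/min
Sensible, feed 110→25 °C: -3602.4 kJ/min
Outlet flows (mol/min): A 89.748, B 187.25
Sensible, products 25→189 °C: 7042.6 kJ/min
Q = ΔH = -2963.8 kJ/min = -49.397 kW
Heat removed = 49.397 kJ/s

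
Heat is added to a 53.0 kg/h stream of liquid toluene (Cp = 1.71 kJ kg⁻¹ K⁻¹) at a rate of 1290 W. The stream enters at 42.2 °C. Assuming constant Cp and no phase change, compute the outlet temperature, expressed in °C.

Q = 1290 W = 4644 kJ/h
ΔT = Q/(ṁ·Cp) = 4644/(53.0×1.71) = 51.241 K
T_out = 42.2 + 51.241 = 93.441 °C

T_out = 93.4 °C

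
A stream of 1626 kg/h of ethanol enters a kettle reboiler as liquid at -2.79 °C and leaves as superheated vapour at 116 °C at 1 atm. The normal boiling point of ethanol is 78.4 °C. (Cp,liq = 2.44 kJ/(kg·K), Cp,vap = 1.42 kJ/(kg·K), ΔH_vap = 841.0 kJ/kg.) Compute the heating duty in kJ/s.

liquid -2.79→78.4 °C: 198.1 kJ/kg
vaporisation at 78.4 °C: 841 kJ/kg
vapour 78.4→116 °C: 53.392 kJ/kg
Δh = 198.1 + 841 + 53.392 = 1092.5 kJ/kg
Q = ṁ·Δh = 1626 kg/h × 1092.5 kJ/kg = 1.7764e+06 kJ/h
|Q| = 493.44 kW

Q = 493 kJ/s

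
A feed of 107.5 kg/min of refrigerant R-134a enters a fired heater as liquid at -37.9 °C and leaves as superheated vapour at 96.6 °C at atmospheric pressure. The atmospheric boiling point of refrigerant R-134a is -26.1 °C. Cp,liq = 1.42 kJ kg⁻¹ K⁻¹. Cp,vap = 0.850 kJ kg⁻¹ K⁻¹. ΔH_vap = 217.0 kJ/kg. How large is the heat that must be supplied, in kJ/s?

liquid -37.9→-26.1 °C: 16.756 kJ/kg
vaporisation at -26.1 °C: 217 kJ/kg
vapour -26.1→96.6 °C: 104.29 kJ/kg
Δh = 16.756 + 217 + 104.29 = 338.05 kJ/kg
Q = ṁ·Δh = 107.5 kg/min × 338.05 kJ/kg = 36340 kJ/min
|Q| = 605.67 kW

Q = 606 kJ/s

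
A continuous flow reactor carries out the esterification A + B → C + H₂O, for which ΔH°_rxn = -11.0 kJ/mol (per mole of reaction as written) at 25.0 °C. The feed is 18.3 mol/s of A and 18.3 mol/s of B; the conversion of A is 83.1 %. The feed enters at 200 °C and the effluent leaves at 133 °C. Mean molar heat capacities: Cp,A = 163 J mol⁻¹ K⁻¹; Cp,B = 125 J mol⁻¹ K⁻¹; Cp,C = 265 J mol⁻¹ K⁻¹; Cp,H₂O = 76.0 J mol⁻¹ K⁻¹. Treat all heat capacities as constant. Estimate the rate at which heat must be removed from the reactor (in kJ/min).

Extent of reaction ξ = 0.831 × 18.3 = 15.207 mol/s
Reaction term: ξ·ΔH°_rxn = 15.207 × -11.0 = -167.28 kJ/s
Sensible, feed 200→25 °C: -922.32 kJ/s
Outlet flows (mol/s): A 3.0927, B 3.0927, C 15.207, H₂O 15.207
Sensible, products 25→133 °C: 656.25 kJ/s
Q = ΔH = -433.35 kJ/s = -433.35 kW
Heat removed = 26001 kJ/min

Q_out = 26000 kJ/min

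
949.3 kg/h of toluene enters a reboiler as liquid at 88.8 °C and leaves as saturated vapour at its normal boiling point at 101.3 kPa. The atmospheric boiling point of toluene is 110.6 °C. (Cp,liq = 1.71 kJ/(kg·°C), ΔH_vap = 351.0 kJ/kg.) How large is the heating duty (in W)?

liquid 88.8→110.6 °C: 37.278 kJ/kg
vaporisation at 110.6 °C: 351 kJ/kg
Δh = 37.278 + 351 = 388.28 kJ/kg
Q = ṁ·Δh = 949.3 kg/h × 388.28 kJ/kg = 368590 kJ/h
|Q| = 102.39 kW = 102390 W

Q = 102000 W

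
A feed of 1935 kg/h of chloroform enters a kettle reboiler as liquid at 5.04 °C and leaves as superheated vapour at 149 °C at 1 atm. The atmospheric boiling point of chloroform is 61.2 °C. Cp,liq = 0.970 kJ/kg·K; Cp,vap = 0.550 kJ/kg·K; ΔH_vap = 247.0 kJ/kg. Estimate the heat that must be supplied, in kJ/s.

liquid 5.04→61.2 °C: 54.475 kJ/kg
vaporisation at 61.2 °C: 247 kJ/kg
vapour 61.2→149 °C: 48.29 kJ/kg
Δh = 54.475 + 247 + 48.29 = 349.77 kJ/kg
Q = ṁ·Δh = 1935 kg/h × 349.77 kJ/kg = 676800 kJ/h
|Q| = 188 kW

Q = 188 kJ/s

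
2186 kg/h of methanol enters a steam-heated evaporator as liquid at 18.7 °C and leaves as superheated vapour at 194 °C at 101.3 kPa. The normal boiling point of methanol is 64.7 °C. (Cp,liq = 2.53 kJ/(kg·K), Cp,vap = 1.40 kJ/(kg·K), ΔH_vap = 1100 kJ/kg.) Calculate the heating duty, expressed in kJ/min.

Q = 50900 kJ/min

liquid 18.7→64.7 °C: 116.38 kJ/kg
vaporisation at 64.7 °C: 1100 kJ/kg
vapour 64.7→194 °C: 181.02 kJ/kg
Δh = 116.38 + 1100 + 181.02 = 1397.4 kJ/kg
Q = ṁ·Δh = 2186 kg/h × 1397.4 kJ/kg = 3.0547e+06 kJ/h
|Q| = 848.53 kW = 50912 kJ/min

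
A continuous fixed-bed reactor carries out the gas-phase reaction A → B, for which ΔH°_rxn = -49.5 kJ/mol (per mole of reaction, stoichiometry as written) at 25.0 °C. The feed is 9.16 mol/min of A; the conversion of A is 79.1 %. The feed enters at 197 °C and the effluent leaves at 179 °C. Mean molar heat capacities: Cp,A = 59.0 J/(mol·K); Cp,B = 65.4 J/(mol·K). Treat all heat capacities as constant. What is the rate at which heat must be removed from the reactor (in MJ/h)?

Extent of reaction ξ = 0.791 × 9.16 = 7.2456 mol/min
Reaction term: ξ·ΔH°_rxn = 7.2456 × -49.5 = -358.66 kJ/min
Sensible, feed 197→25 °C: -92.956 kJ/min
Outlet flows (mol/min): A 1.9144, B 7.2456
Sensible, products 25→179 °C: 90.369 kJ/min
Q = ΔH = -361.24 kJ/min = -6.0207 kW
Heat removed = 21.675 MJ/h

Q_out = 21.7 MJ/h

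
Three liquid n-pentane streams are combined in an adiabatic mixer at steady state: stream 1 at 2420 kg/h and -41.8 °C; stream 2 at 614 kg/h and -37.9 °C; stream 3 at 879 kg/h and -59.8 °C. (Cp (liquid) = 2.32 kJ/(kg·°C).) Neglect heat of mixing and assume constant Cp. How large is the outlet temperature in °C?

Adiabatic, steady state ⇒ Σ ṁᵢCp,ᵢ(T_out − Tᵢ) = 0
Σ ṁᵢCp,ᵢTᵢ = 2420×2.32×-41.8 + 614×2.32×-37.9 + 879×2.32×-59.8 = -410620
Σ ṁᵢCp,ᵢ = 2420×2.32 + 614×2.32 + 879×2.32 = 9078.2
T_out = -410620 / 9078.2 = -45.231 °C

T_out = -45.2 °C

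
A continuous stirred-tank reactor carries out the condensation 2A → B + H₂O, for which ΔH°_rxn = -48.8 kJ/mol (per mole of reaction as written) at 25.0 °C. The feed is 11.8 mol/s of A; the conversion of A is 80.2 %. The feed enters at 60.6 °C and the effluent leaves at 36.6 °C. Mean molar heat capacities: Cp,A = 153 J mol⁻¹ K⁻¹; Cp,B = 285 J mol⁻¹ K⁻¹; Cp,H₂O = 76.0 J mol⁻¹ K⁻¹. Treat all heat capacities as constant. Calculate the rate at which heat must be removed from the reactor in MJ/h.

Extent of reaction ξ = 0.802 × 11.8 / 2 = 4.7318 mol/s
Reaction term: ξ·ΔH°_rxn = 4.7318 × -48.8 = -230.91 kJ/s
Sensible, feed 60.6→25 °C: -64.272 kJ/s
Outlet flows (mol/s): A 2.3364, B 4.7318, H₂O 4.7318
Sensible, products 25→36.6 °C: 23.962 kJ/s
Q = ΔH = -271.22 kJ/s = -271.22 kW
Heat removed = 976.4 MJ/h

Q_out = 976 MJ/h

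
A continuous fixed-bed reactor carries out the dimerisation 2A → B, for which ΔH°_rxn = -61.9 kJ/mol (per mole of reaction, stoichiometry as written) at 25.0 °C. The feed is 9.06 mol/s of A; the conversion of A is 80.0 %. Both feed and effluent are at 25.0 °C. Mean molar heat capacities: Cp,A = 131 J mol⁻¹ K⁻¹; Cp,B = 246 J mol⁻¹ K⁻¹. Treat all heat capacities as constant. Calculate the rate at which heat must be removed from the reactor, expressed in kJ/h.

Q_out = 808000 kJ/h

Extent of reaction ξ = 0.800 × 9.06 / 2 = 3.624 mol/s
Reaction term: ξ·ΔH°_rxn = 3.624 × -61.9 = -224.33 kJ/s
Q = ΔH = -224.33 kJ/s = -224.33 kW
Heat removed = 807570 kJ/h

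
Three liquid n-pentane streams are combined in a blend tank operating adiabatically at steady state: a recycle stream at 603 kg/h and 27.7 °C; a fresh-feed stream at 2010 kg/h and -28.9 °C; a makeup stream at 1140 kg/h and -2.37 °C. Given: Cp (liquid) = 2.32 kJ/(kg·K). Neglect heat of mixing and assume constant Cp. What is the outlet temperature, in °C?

T_out = -11.7 °C

Energy balance with Q = 0: Σ ṁᵢCp,ᵢ(T_out − Tᵢ) = 0
T_out = Σ ṁᵢCp,ᵢTᵢ / Σ ṁᵢCp,ᵢ
      = -102280 / 8707 = -11.747 °C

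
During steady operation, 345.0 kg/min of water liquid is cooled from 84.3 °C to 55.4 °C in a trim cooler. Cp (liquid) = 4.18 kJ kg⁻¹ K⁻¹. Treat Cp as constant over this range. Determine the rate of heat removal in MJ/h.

Q = ṁ·Cp·ΔT = 345.0 × 4.18 × (55.4 − 84.3) = -41677 kJ/min
Converting: 41677 / 60 s = 694.61 kW
Cooling duty = 2500.6 MJ/h

Q_c = 2500 MJ/h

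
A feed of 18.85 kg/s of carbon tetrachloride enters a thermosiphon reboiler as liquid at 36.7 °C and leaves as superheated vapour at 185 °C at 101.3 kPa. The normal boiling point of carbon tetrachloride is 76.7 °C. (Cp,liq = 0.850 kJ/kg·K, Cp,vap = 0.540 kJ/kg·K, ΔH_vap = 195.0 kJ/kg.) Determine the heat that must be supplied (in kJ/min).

Q = 325000 kJ/min

liquid 36.7→76.7 °C: 34 kJ/kg
vaporisation at 76.7 °C: 195 kJ/kg
vapour 76.7→185 °C: 58.482 kJ/kg
Δh = 34 + 195 + 58.482 = 287.48 kJ/kg
Q = ṁ·Δh = 18.85 kg/s × 287.48 kJ/kg = 5419 kJ/s
|Q| = 5419 kW = 325140 kJ/min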